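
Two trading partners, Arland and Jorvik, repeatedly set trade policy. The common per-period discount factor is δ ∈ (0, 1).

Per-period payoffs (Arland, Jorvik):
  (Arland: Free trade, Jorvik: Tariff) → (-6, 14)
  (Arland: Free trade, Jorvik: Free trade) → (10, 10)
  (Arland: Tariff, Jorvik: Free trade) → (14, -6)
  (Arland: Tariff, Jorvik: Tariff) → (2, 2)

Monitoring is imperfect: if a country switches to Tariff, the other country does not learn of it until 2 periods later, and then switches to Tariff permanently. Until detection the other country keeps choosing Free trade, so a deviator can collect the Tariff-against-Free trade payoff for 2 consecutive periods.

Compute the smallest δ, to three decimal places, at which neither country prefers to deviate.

0.577

Deviating for the 2 undetected periods gains 14−10 = 4 per period over cooperation, then loses 10−2 = 8 per period forever once punishment starts.
Gain: 4(1 + δ + … + δ^1); loss: 8·δ^2/(1−δ).
No profitable deviation ⇔ 4(1−δ^2) ≤ 8·δ^2, i.e. δ^2 ≥ 4/(4+8) = 1/3.
Hence δ ≥ (1/3)^(1/2) ≈ 0.577.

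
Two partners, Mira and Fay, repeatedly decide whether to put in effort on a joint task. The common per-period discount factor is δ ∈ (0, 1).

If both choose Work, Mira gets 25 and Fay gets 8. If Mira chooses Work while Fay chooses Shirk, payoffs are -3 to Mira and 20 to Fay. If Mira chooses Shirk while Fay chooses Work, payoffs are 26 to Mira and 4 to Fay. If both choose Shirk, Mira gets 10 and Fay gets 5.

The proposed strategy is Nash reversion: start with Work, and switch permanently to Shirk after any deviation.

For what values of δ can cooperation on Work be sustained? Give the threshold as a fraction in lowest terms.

4/5

For Mira: deviation gain 26−25 = 1, per-period punishment loss 25−10 = 15. IC gives δ ≥ 1/16.
For Fay: gain 12, loss 3 per period, so δ ≥ 12/15 = 4/5.
The tighter constraint is Fay's, so cooperation needs δ ≥ 4/5.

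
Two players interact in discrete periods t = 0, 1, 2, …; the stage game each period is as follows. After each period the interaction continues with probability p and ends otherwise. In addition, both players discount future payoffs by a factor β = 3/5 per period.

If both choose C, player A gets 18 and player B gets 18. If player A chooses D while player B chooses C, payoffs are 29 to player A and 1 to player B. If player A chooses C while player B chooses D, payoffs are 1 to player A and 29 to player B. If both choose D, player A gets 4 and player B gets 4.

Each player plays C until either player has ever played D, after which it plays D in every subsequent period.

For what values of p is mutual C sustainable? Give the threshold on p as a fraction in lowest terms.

Expected continuation weight on next period's payoff is β·p = 3/5·p, which plays the role of the discount factor.
Cooperation requires 3/5·p ≥ (29−18)/(29−4) = 11/25, hence p ≥ 11/15.

11/15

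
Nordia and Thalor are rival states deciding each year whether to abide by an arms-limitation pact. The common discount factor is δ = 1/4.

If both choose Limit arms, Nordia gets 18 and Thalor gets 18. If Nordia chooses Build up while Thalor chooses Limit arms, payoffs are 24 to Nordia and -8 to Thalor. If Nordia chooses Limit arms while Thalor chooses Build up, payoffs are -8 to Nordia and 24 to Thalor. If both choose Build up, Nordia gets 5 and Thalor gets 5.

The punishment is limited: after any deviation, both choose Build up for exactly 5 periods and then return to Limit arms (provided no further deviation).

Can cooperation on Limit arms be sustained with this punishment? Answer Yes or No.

Comparing payoff streams over the 6 periods until play realigns: cooperate → 18(1+δ+…+δ^5); deviate → 24 + 5(δ+…+δ^5).
Cooperation is sustained iff (18−5)(δ+…+δ^5) ≥ 24−18.
δ+…+δ^5 = 1/4·(1−(1/4)^5)/(1−1/4) = 0.3330, and (24−18)/(18−5) = 0.4615.
0.3330 < 0.4615, so cooperation is not sustainable.

No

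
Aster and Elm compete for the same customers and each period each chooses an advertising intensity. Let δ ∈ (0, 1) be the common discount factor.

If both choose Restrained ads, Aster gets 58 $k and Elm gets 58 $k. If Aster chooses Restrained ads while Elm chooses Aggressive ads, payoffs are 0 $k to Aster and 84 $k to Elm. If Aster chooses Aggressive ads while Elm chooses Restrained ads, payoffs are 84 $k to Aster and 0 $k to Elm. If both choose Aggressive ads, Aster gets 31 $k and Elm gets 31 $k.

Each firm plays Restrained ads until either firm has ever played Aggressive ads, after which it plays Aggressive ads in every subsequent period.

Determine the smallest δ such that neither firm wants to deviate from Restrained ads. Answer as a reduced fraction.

Under grim trigger the critical discount factor is (T−C)/(T−P) with T = 84, C = 58, P = 31.
δ* = (84−58)/(84−31) = 26/53.

26/53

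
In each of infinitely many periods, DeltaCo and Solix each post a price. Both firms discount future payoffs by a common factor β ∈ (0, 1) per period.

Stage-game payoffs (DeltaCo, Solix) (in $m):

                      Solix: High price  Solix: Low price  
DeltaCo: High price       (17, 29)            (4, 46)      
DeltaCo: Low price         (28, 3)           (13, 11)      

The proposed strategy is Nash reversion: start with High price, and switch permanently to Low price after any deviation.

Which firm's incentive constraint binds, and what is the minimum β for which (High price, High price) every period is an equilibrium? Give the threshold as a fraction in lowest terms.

DeltaCo; β ≥ 11/15

DeltaCo: cooperation gives 17 each period; deviation gives 28 once then 13 forever.
  17/(1−β) ≥ 28 + 13β/(1−β) ⇒ β ≥ 11/15.
Solix: cooperation gives 29 each period; deviation gives 46 once then 11 forever.
  β ≥ 17/35.
Both must hold, so the binding constraint is DeltaCo's: β ≥ 11/15.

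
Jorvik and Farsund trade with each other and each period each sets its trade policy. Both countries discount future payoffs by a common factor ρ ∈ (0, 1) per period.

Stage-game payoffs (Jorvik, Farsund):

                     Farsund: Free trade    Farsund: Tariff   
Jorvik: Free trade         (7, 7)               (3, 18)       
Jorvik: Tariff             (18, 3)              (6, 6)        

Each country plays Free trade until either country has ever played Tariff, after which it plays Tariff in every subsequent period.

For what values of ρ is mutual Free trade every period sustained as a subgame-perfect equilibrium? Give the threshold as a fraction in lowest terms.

11/12

Under grim trigger the critical discount factor is (T−C)/(T−P) with T = 18, C = 7, P = 6.
ρ* = (18−7)/(18−6) = 11/12.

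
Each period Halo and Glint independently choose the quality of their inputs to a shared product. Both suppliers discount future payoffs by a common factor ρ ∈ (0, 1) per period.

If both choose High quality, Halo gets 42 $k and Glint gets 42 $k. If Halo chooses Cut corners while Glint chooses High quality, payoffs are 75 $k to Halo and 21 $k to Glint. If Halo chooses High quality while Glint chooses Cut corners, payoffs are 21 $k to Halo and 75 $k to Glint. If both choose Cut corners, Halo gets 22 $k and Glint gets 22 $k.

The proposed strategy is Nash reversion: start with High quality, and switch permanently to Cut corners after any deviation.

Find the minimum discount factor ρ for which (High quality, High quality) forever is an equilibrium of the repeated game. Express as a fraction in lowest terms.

Under grim trigger the critical discount factor is (T−C)/(T−P) with T = 75, C = 42, P = 22.
ρ* = (75−42)/(75−22) = 33/53.

33/53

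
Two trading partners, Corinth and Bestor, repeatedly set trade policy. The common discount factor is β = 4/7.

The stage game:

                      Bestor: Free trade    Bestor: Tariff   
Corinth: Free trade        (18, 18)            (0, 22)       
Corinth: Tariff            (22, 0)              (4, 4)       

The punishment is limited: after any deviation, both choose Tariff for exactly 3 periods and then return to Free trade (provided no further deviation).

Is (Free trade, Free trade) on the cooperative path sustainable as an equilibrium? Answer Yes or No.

Yes

Comparing payoff streams over the 4 periods until play realigns: cooperate → 18(1+β+…+β^3); deviate → 22 + 4(β+…+β^3).
Cooperation is sustained iff (18−4)(β+…+β^3) ≥ 22−18.
β+…+β^3 = 4/7·(1−(4/7)^3)/(1−4/7) = 1.0845, and (22−18)/(18−4) = 0.2857.
1.0845 ≥ 0.2857, so cooperation is sustainable.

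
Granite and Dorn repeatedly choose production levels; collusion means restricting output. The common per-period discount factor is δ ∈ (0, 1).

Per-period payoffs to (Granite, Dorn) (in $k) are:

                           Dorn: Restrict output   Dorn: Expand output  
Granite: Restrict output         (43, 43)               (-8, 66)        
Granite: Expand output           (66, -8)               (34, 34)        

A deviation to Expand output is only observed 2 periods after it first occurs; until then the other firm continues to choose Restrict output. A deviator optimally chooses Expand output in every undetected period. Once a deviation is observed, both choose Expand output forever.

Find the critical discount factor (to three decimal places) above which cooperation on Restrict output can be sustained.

0.848

Deviating for the 2 undetected periods gains 66−43 = 23 per period over cooperation, then loses 43−34 = 9 per period forever once punishment starts.
Gain: 23(1 + δ + … + δ^1); loss: 9·δ^2/(1−δ).
No profitable deviation ⇔ 23(1−δ^2) ≤ 9·δ^2, i.e. δ^2 ≥ 23/(23+9) = 23/32.
Hence δ ≥ (23/32)^(1/2) ≈ 0.848.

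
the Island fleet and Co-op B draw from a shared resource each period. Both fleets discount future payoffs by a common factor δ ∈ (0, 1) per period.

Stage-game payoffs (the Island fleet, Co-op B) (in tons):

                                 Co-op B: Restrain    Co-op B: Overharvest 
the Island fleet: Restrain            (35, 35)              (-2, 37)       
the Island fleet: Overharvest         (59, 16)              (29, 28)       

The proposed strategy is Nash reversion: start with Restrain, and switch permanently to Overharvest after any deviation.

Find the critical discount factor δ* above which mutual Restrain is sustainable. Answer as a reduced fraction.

4/5

the Island fleet's threshold: (59−35)/(59−29) = 4/5.
Co-op B's threshold: (37−35)/(37−28) = 2/9.
4/5 > 2/9, so the Island fleet binds and δ* = 4/5.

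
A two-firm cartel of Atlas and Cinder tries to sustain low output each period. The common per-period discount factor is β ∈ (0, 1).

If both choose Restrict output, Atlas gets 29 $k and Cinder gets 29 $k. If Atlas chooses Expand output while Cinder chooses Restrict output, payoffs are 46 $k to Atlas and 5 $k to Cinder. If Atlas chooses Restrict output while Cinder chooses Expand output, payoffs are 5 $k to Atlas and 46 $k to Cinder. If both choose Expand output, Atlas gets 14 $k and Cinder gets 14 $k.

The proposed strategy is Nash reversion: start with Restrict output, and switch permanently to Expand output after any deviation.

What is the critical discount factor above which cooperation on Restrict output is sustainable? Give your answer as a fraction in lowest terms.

One-period gain from deviating is 46 − 29 = 17. The loss is 29 − 14 = 15 in every subsequent period, with present value 15·β/(1−β).
Deviation is unprofitable when 15·β/(1−β) ≥ 17, i.e. β/(1−β) ≥ 17/15.
Equivalently β ≥ 17/(17+15) = 17/32.

17/32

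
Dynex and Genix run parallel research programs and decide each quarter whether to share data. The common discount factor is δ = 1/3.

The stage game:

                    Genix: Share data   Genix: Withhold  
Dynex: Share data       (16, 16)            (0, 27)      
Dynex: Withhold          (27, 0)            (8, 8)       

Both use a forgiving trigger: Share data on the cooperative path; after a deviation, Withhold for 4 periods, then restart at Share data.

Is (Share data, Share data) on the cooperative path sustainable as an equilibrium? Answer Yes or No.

No

A one-shot deviation gives 27 now, then 8 for 4 periods, then back to 16.
Gain from deviating: (27−16) today; loss: (16−8) in each of the next 4 periods.
No-deviation condition: (16−8)(δ+…+δ^4) ≥ 27−16, i.e. δ+…+δ^4 ≥ 11/8.
At δ = 1/3: δ+…+δ^4 = 0.4938 < 1.3750.
So cooperation is not sustainable.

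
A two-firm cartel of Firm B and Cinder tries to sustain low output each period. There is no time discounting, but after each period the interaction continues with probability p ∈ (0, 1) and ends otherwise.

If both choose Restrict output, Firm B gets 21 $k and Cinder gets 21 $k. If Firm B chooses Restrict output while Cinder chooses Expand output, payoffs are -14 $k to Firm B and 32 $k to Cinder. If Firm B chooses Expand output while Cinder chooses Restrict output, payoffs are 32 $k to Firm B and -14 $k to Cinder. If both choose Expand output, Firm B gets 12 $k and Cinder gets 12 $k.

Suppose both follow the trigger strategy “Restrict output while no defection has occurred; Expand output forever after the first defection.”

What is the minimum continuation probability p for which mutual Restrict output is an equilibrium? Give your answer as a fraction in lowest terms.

11/20

Expected cooperation value is 21 + p·21 + p²·21 + … = 21/(1−p); deviation gives 32 + p·12/(1−p).
21 ≥ 32(1−p) + 12p ⇒ 20p ≥ 11 ⇒ p ≥ 11/20.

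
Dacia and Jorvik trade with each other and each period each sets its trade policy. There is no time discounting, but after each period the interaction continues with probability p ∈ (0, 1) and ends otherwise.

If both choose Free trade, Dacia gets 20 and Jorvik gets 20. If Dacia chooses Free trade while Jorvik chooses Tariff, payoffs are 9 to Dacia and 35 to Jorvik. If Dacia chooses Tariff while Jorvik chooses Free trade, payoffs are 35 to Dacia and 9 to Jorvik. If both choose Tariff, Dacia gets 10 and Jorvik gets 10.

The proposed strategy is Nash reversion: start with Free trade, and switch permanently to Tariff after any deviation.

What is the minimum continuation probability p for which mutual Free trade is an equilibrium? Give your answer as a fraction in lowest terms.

Expected cooperation value is 20 + p·20 + p²·20 + … = 20/(1−p); deviation gives 35 + p·10/(1−p).
20 ≥ 35(1−p) + 10p ⇒ 25p ≥ 15 ⇒ p ≥ 15/25 = 3/5.

3/5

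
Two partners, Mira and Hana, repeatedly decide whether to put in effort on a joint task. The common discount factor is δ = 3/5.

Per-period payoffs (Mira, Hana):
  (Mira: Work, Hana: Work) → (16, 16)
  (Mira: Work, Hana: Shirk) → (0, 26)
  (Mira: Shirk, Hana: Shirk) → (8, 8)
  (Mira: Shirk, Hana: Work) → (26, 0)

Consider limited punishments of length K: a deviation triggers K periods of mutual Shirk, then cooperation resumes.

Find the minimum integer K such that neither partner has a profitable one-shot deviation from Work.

4

IC: δ(1−δ^K)/(1−δ) ≥ (26−16)/(16−8) = 5/4.
With δ = 3/5: need 1 − δ^K ≥ 5/4·(1−3/5)/(3/5), i.e. δ^K ≤ 0.1667.
Since (3/5)^3 = 0.2160 and (3/5)^4 = 0.1296, the smallest such K is 4.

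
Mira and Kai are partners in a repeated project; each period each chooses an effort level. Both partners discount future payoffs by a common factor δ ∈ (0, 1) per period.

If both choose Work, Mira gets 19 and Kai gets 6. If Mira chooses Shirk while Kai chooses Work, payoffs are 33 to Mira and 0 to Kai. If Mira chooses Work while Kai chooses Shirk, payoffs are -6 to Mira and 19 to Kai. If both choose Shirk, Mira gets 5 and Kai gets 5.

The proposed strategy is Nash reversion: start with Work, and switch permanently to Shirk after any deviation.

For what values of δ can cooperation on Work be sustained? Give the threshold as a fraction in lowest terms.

Mira's threshold: (33−19)/(33−5) = 1/2.
Kai's threshold: (19−6)/(19−5) = 13/14.
1/2 < 13/14, so Kai binds and δ* = 13/14.

13/14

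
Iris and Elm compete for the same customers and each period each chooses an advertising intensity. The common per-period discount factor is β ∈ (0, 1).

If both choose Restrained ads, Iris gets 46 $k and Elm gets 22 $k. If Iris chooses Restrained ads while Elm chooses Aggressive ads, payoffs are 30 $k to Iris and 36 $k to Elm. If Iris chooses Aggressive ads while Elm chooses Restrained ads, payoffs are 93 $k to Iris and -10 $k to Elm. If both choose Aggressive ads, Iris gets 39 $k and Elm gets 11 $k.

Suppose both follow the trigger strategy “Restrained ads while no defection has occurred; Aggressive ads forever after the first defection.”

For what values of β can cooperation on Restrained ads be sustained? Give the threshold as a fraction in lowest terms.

For Iris: deviation gain 93−46 = 47, per-period punishment loss 46−39 = 7. IC gives β ≥ 47/54.
For Elm: gain 14, loss 11 per period, so β ≥ 14/25.
The tighter constraint is Iris's, so cooperation needs β ≥ 47/54.

47/54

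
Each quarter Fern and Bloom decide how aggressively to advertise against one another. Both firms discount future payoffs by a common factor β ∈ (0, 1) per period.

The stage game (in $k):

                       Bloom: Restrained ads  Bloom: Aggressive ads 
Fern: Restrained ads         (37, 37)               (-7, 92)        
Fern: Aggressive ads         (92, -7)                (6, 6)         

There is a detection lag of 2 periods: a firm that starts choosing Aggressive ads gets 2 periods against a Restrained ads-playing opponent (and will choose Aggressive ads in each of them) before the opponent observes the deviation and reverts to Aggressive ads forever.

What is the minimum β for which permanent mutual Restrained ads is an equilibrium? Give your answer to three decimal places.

A deviator earns 92 for 2 periods, then 6 forever; cooperating earns 37 forever. Multiplying the IC by (1−β):
37 ≥ 92(1−β^2) + 6β^2, so 86·β^2 ≥ 55 and β^2 ≥ 55/86.
β ≥ (55/86)^(1/2) ≈ 0.800.

0.800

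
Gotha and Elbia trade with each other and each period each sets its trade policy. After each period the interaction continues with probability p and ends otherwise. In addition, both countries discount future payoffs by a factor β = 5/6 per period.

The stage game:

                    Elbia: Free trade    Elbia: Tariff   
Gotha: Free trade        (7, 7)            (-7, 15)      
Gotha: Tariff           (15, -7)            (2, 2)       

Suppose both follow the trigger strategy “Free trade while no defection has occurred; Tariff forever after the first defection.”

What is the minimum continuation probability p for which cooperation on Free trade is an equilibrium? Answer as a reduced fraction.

48/65

With continuation probability p and discount β, the effective per-period discount factor is βp.
Grim-trigger IC: βp ≥ (15−7)/(15−2) = 8/13.
So p ≥ (8/13)/(5/6) = 48/65.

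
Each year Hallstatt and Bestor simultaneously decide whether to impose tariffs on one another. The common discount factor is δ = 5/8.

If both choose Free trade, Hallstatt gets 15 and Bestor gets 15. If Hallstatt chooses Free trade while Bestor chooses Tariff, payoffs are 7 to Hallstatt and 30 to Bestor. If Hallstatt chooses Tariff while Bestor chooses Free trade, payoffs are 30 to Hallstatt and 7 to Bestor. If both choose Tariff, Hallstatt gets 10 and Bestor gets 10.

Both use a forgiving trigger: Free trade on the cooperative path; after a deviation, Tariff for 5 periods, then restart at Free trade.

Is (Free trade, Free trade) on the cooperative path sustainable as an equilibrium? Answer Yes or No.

No

A one-shot deviation gives 30 now, then 10 for 5 periods, then back to 15.
Gain from deviating: (30−15) today; loss: (15−10) in each of the next 5 periods.
No-deviation condition: (15−10)(δ+…+δ^5) ≥ 30−15, i.e. δ+…+δ^5 ≥ 3.
At δ = 5/8: δ+…+δ^5 = 1.5077 < 3.0000.
So cooperation is not sustainable.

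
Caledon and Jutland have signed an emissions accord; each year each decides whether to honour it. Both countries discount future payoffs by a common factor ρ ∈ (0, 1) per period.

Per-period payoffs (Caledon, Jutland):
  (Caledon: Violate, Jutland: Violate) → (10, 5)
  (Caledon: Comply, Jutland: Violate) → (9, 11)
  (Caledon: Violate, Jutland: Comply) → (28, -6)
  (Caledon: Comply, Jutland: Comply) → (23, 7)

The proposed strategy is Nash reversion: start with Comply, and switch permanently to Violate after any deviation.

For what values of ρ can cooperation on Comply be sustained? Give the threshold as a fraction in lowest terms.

2/3

Caledon: cooperation gives 23 each period; deviation gives 28 once then 10 forever.
  23/(1−ρ) ≥ 28 + 10ρ/(1−ρ) ⇒ ρ ≥ 5/18.
Jutland: cooperation gives 7 each period; deviation gives 11 once then 5 forever.
  ρ ≥ 4/6 = 2/3.
Both must hold, so the binding constraint is Jutland's: ρ ≥ 2/3.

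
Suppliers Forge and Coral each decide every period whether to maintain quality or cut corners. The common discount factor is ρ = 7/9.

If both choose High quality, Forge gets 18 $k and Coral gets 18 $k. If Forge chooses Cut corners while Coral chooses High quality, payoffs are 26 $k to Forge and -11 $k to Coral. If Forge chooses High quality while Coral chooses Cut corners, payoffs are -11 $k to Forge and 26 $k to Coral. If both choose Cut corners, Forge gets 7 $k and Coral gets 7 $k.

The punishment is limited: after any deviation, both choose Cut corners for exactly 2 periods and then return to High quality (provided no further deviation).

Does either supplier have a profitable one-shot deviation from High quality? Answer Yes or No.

No

A one-shot deviation gives 26 now, then 7 for 2 periods, then back to 18.
Gain from deviating: (26−18) today; loss: (18−7) in each of the next 2 periods.
No-deviation condition: (18−7)(ρ+…+ρ^2) ≥ 26−18, i.e. ρ+…+ρ^2 ≥ 8/11.
At ρ = 7/9: ρ+…+ρ^2 = 1.3827 ≥ 0.7273.
So cooperation is sustainable.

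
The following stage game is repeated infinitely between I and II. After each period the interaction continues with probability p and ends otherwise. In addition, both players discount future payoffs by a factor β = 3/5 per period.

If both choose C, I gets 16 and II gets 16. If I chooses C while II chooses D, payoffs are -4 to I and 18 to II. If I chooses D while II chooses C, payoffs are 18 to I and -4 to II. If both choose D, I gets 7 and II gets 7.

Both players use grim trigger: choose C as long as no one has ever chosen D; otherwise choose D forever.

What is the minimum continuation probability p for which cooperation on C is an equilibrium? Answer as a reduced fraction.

Expected continuation weight on next period's payoff is β·p = 3/5·p, which plays the role of the discount factor.
Cooperation requires 3/5·p ≥ (18−16)/(18−7) = 2/11, hence p ≥ 10/33.

10/33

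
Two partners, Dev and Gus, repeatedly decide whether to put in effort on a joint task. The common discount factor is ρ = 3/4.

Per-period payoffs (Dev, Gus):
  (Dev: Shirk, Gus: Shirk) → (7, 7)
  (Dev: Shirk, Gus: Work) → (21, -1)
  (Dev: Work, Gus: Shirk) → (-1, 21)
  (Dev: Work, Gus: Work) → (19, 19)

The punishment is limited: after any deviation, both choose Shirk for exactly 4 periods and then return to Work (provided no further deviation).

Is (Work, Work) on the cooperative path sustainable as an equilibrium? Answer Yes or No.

IC: ρ+…+ρ^4 ≥ (21−19)/(19−7) = 1/6.
At ρ = 3/4: partial sum = 2.0508 ≥ 0.1667. Cooperation sustainable.

Yes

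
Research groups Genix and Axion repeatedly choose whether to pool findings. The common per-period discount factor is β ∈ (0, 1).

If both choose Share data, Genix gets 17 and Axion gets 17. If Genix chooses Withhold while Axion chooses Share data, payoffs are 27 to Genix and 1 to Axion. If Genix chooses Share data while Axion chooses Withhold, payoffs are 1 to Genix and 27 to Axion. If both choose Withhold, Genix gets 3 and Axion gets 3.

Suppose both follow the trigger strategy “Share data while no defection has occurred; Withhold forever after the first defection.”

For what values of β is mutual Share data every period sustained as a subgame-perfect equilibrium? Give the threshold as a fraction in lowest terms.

5/12

Cooperation forever yields 17 each period: 17/(1−β).
Deviating yields 27 once, then 3 forever: 27 + 3β/(1−β).
No profitable deviation requires 17/(1−β) ≥ 27 + 3β/(1−β).
Multiplying by (1−β): 17 ≥ 27(1−β) + 3β = 27 − 24β.
So 24β ≥ 10, i.e. β ≥ 10/24 = 5/12.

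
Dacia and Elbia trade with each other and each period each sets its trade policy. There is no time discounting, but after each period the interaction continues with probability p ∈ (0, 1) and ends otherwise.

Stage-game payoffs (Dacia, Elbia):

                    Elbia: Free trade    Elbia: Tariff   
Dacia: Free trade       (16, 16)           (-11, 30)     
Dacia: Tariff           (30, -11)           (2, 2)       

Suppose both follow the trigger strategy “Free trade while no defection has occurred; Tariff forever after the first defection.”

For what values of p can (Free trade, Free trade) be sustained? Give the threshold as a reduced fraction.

1/2

With no time discounting, the continuation probability p plays the role of the discount factor.
Grim-trigger IC: 16/(1−p) ≥ 30 + 2p/(1−p) ⇒ p ≥ (30−16)/(30−2) = 1/2.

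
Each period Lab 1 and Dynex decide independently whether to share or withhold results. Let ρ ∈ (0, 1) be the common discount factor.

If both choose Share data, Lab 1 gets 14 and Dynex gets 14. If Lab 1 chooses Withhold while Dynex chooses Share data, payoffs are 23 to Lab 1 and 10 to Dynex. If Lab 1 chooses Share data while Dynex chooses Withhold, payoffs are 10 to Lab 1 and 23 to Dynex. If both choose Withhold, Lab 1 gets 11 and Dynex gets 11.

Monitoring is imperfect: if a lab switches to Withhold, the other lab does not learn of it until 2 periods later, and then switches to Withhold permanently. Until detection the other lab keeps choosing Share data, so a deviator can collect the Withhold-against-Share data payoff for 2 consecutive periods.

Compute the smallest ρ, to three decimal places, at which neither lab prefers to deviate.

0.866

Deviating for the 2 undetected periods gains 23−14 = 9 per period over cooperation, then loses 14−11 = 3 per period forever once punishment starts.
Gain: 9(1 + ρ + … + ρ^1); loss: 3·ρ^2/(1−ρ).
No profitable deviation ⇔ 9(1−ρ^2) ≤ 3·ρ^2, i.e. ρ^2 ≥ 9/(9+3) = 3/4.
Hence ρ ≥ (3/4)^(1/2) ≈ 0.866.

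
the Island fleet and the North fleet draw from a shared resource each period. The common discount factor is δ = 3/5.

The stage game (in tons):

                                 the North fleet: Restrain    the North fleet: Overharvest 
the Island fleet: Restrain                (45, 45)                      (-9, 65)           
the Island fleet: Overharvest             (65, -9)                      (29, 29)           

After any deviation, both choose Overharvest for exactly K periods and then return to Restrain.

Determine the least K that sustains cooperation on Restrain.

IC: δ(1−δ^K)/(1−δ) ≥ (65−45)/(45−29) = 5/4.
With δ = 3/5: need 1 − δ^K ≥ 5/4·(1−3/5)/(3/5), i.e. δ^K ≤ 0.1667.
Since (3/5)^3 = 0.2160 and (3/5)^4 = 0.1296, the smallest such K is 4.

4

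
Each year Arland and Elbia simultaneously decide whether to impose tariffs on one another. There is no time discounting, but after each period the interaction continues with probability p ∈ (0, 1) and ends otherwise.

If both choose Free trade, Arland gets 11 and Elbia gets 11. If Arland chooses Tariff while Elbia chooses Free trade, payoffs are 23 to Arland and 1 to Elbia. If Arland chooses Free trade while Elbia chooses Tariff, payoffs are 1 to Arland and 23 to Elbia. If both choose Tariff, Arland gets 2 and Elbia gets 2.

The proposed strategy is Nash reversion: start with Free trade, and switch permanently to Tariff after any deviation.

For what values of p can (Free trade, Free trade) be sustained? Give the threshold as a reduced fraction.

Expected cooperation value is 11 + p·11 + p²·11 + … = 11/(1−p); deviation gives 23 + p·2/(1−p).
11 ≥ 23(1−p) + 2p ⇒ 21p ≥ 12 ⇒ p ≥ 12/21 = 4/7.

4/7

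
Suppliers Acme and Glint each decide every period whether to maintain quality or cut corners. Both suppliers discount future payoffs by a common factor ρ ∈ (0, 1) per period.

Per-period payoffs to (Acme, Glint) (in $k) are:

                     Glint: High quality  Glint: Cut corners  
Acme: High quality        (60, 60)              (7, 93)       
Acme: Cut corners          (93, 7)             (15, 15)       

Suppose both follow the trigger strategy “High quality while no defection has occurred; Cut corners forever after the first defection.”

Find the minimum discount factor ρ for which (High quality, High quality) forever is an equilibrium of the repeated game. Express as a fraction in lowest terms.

One-period gain from deviating is 93 − 60 = 33. The loss is 60 − 15 = 45 in every subsequent period, with present value 45·ρ/(1−ρ).
Deviation is unprofitable when 45·ρ/(1−ρ) ≥ 33, i.e. ρ/(1−ρ) ≥ 11/15.
Equivalently ρ ≥ 33/(33+45) = 11/26.

11/26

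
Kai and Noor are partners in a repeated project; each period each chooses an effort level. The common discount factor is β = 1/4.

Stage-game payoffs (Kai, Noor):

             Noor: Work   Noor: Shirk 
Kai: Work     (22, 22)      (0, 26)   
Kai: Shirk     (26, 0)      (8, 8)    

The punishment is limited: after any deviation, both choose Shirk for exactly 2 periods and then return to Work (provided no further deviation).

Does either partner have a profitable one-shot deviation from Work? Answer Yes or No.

A one-shot deviation gives 26 now, then 8 for 2 periods, then back to 22.
Gain from deviating: (26−22) today; loss: (22−8) in each of the next 2 periods.
No-deviation condition: (22−8)(β+…+β^2) ≥ 26−22, i.e. β+…+β^2 ≥ 2/7.
At β = 1/4: β+…+β^2 = 0.3125 ≥ 0.2857.
So cooperation is sustainable.

No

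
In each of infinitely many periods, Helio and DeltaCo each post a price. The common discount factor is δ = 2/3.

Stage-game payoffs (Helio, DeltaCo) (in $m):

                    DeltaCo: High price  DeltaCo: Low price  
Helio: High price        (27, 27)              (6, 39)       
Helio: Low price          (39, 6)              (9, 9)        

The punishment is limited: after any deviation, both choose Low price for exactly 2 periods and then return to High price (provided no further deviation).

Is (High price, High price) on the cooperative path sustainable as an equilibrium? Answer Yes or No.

Yes

IC: δ+…+δ^2 ≥ (39−27)/(27−9) = 2/3.
At δ = 2/3: partial sum = 1.1111 ≥ 0.6667. Cooperation sustainable.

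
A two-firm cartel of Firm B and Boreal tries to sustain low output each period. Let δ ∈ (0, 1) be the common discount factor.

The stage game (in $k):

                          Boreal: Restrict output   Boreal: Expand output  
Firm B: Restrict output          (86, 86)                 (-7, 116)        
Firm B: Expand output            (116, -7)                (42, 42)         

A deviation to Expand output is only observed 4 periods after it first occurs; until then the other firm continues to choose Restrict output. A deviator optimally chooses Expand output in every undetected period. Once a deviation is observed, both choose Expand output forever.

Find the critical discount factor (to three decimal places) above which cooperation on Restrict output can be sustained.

The best deviation is to choose Expand output for all 4 undetected periods, earning 116 each, then 42 forever once detected.
Deviation value: 116(1−δ^4)/(1−δ) + 42δ^4/(1−δ); cooperation value: 86/(1−δ).
IC: 86 ≥ 116(1−δ^4) + 42δ^4 = 116 − 74δ^4.
So δ^4 ≥ 30/74 = 15/37, giving δ ≥ (15/37)^(1/4) ≈ 0.798.

0.798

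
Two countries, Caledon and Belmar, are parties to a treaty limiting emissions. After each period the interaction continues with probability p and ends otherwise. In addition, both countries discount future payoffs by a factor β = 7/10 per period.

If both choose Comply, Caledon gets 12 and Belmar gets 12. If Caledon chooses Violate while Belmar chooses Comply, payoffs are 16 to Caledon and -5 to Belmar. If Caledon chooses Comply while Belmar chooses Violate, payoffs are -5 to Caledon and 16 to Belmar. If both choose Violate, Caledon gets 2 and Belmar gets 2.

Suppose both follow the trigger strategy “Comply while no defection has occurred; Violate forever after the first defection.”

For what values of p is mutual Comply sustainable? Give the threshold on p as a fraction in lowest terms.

20/49

Expected continuation weight on next period's payoff is β·p = 7/10·p, which plays the role of the discount factor.
Cooperation requires 7/10·p ≥ (16−12)/(16−2) = 2/7, hence p ≥ 20/49.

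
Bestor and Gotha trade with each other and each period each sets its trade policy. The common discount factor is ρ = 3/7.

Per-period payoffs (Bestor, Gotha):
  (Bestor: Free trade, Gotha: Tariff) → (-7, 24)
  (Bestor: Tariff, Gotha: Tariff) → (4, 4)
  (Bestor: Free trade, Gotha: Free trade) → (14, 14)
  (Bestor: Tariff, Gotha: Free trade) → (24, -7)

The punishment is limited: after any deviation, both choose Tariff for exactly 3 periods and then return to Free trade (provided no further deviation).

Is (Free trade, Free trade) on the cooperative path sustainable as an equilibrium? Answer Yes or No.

No

IC: ρ+…+ρ^3 ≥ (24−14)/(14−4) = 1.
At ρ = 3/7: partial sum = 0.6910 < 1.0000. Cooperation not sustainable.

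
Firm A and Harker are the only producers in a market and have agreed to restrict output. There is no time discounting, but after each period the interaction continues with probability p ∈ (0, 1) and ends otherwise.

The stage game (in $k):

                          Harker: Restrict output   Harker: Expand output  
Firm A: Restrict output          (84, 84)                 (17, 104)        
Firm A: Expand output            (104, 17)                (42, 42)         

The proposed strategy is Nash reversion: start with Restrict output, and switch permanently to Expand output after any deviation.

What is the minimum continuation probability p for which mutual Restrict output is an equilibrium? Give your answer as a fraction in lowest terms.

10/31

With no time discounting, the continuation probability p plays the role of the discount factor.
Grim-trigger IC: 84/(1−p) ≥ 104 + 42p/(1−p) ⇒ p ≥ (104−84)/(104−42) = 10/31.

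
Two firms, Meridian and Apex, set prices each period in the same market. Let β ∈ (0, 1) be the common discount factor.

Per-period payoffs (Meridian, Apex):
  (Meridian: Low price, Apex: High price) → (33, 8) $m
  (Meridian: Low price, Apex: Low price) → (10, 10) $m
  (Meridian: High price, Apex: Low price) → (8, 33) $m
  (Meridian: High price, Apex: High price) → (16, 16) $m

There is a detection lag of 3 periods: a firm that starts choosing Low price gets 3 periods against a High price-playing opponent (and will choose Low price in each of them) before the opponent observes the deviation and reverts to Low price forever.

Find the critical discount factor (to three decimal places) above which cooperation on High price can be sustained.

0.904

A deviator earns 33 for 3 periods, then 10 forever; cooperating earns 16 forever. Multiplying the IC by (1−β):
16 ≥ 33(1−β^3) + 10β^3, so 23·β^3 ≥ 17 and β^3 ≥ 17/23.
β ≥ (17/23)^(1/3) ≈ 0.904.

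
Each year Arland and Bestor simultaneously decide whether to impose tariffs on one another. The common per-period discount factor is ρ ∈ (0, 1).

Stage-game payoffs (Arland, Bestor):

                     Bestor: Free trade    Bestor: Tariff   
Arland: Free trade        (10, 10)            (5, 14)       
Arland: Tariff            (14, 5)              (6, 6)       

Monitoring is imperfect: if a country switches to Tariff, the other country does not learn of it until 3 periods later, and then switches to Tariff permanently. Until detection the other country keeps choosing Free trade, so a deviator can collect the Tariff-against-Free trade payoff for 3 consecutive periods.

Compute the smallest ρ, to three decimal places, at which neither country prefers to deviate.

The best deviation is to choose Tariff for all 3 undetected periods, earning 14 each, then 6 forever once detected.
Deviation value: 14(1−ρ^3)/(1−ρ) + 6ρ^3/(1−ρ); cooperation value: 10/(1−ρ).
IC: 10 ≥ 14(1−ρ^3) + 6ρ^3 = 14 − 8ρ^3.
So ρ^3 ≥ 4/8 = 1/2, giving ρ ≥ (1/2)^(1/3) ≈ 0.794.

0.794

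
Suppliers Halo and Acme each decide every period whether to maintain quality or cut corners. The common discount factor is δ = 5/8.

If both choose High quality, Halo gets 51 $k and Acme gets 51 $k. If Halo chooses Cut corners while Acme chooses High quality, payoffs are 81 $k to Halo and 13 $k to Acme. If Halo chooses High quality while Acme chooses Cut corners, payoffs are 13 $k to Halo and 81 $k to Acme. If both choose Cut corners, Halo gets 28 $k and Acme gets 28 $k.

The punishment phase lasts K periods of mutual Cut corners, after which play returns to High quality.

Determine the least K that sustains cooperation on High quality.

4

No profitable deviation requires (51−28)(δ+…+δ^K) ≥ 81−51, i.e. δ+…+δ^K ≥ 30/23 ≈ 1.3043.
With δ = 5/8, the partial sums are K=1: 0.6250, K=2: 1.0156, K=3: 1.2598, K=4: 1.4124.
K = 4 is the first length at which the sum reaches 1.3043.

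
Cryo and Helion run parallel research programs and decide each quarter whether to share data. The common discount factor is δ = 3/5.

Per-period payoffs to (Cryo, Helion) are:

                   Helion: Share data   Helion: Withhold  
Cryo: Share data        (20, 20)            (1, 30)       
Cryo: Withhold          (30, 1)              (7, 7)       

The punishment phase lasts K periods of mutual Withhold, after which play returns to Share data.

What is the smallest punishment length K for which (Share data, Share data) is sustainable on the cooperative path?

2

No profitable deviation requires (20−7)(δ+…+δ^K) ≥ 30−20, i.e. δ+…+δ^K ≥ 10/13 ≈ 0.7692.
With δ = 3/5, the partial sums are K=1: 0.6000, K=2: 0.9600.
K = 2 is the first length at which the sum reaches 0.7692.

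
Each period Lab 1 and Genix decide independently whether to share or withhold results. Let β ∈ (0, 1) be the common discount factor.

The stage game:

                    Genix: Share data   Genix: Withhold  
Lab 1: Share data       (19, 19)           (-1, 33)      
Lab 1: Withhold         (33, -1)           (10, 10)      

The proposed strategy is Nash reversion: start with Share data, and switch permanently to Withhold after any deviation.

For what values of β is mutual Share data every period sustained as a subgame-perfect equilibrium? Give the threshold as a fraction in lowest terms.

14/23

Cooperation forever yields 19 each period: 19/(1−β).
Deviating yields 33 once, then 10 forever: 33 + 10β/(1−β).
No profitable deviation requires 19/(1−β) ≥ 33 + 10β/(1−β).
Multiplying by (1−β): 19 ≥ 33(1−β) + 10β = 33 − 23β.
So 23β ≥ 14, i.e. β ≥ 14/23.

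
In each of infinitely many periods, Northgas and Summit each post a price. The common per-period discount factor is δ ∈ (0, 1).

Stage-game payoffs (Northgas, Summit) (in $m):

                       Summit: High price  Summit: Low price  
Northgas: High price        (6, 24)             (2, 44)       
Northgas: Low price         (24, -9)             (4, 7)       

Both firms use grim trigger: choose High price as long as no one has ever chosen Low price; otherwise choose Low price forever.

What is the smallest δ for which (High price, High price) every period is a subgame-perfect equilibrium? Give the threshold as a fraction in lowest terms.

Northgas: cooperation gives 6 each period; deviation gives 24 once then 4 forever.
  6/(1−δ) ≥ 24 + 4δ/(1−δ) ⇒ δ ≥ 18/20 = 9/10.
Summit: cooperation gives 24 each period; deviation gives 44 once then 7 forever.
  δ ≥ 20/37.
Both must hold, so the binding constraint is Northgas's: δ ≥ 9/10.

9/10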